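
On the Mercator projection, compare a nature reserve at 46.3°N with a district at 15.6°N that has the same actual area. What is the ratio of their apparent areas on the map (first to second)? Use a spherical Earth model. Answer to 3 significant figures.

Mercator is conformal with k = sec φ, so areal scale = k² = sec²φ.
At 46.3°: sec²(46.3°) = 1/0.6909² = 2.095.
At 15.6°: sec²(15.6°) = 1/0.9632² = 1.078.
Ratio = 2.095/1.078 = cos²(15.6°)/cos²(46.3°) ≈ 1.94.

1.94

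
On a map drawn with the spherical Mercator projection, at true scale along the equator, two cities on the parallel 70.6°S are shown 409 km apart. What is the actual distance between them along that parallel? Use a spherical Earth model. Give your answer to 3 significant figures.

The Mercator projection is conformal; its linear scale factor is the same in every direction and equals sec φ = 1/cos φ.
Along the parallel at 70.6°, map distances are exaggerated by k = sec 70.6° = 3.011.
True distance = 409 / 3.011 = 409 × cos 70.6° ≈ 136 km.

136 km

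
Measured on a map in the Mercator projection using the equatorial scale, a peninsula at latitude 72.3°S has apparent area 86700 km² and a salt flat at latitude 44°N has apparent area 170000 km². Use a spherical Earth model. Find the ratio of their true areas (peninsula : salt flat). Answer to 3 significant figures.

Since Mercator area scale is 1/cos²φ, the true area equals the apparent area multiplied by cos²φ.
True area of peninsula: 86700 × cos²(72.3°) = 86700 × 0.09244 = 8014 km².
True area of salt flat: 170000 × cos²(44°) = 170000 × 0.5174 = 87970 km².
Ratio = 8014 / 87970 ≈ 0.0911.

0.0911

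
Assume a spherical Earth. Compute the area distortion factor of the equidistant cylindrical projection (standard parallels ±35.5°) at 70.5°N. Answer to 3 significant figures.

With standard parallel φ₀ = 35.5°, the equirectangular projection gives x = Rλ cos φ₀, y = Rφ, so h = 1 and k = cos 35.5° / cos φ.
Areal scale = h·k = 1 × cos φ₀ / cos φ; at 70.5°, h = 1.000, k = 2.439, so h·k = 2.439.

2.44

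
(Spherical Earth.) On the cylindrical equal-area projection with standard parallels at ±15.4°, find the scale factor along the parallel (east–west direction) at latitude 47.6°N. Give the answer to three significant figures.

1.43

Cylindrical equal-area (φ₀ = 15.4°): h = cos φ / cos 15.4° along meridians, k = cos 15.4° / cos φ along parallels; h·k = 1.
k = cos 15.4° / cos 47.6° = 0.9641/0.6743 = 1.430.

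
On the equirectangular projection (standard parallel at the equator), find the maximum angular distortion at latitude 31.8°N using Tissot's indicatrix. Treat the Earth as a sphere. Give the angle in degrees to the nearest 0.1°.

For the equirectangular projection with φ₀ = 0 (plate carrée), h = 1 along meridians and k = sec φ along parallels.
At 31.8°: h = 1.000, k = 1.177; principal scales a = 1.177, b = 1.000.
sin(ω/2) = (a − b)/(a + b) = 0.1766/2.177 = 0.08114, so ω = 2 arcsin(0.08114) ≈ 9.3°.

9.3°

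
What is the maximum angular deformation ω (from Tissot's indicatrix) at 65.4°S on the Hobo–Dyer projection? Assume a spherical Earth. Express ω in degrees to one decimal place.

69.3°

Hobo–Dyer is a cylindrical equal-area projection with standard parallels at ±37.5°. For cylindrical equal-area with standard parallel φ₀, h = cos φ / cos φ₀ and k = cos φ₀ / cos φ, so h·k = 1.
At 65.4°: h = 0.5247, k = 1.906; principal scales a = 1.906, b = 0.5247.
sin(ω/2) = (a − b)/(a + b) = 1.381/2.431 = 0.5682, so ω = 2 arcsin(0.5682) ≈ 69.3°.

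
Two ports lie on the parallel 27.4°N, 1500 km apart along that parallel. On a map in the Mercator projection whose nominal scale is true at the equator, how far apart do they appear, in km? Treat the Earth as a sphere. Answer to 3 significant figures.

For Mercator, h = k = sec φ (a conformal cylindrical projection has a single point scale, 1/cos φ).
Along the parallel, k = sec 27.4° = 1/0.8878 = 1.126.
Map distance = 1500 × 1.126 ≈ 1690 km.

1690 km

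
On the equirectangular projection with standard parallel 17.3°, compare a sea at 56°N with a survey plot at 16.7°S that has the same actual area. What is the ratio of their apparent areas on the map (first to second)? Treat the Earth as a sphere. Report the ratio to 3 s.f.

1.71

With standard parallel φ₀ = 17.3°, the equirectangular projection gives x = Rλ cos φ₀, y = Rφ, so h = 1 and k = cos 17.3° / cos φ.
Areal scale at 56°: h·k = 1.000 × 1.707 = 1.707.
Areal scale at 16.7°: h·k = 1.000 × 0.9968 = 0.9968.
Ratio = 1.707/0.9968 ≈ 1.71.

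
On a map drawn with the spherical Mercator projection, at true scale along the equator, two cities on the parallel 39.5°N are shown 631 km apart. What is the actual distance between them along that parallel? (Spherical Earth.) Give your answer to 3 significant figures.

487 km

For Mercator, h = k = sec φ (a conformal cylindrical projection has a single point scale, 1/cos φ).
Along the parallel at 39.5°, map distances are exaggerated by k = sec 39.5° = 1.296.
True distance = 631 / 1.296 = 631 × cos 39.5° ≈ 487 km.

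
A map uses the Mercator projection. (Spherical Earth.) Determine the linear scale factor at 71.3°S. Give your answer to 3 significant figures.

3.12

Mercator is conformal, so the point scale is isotropic: h = k = sec φ = 1/cos φ.
k = 1/cos 71.3° = 1/0.3206 = 3.119.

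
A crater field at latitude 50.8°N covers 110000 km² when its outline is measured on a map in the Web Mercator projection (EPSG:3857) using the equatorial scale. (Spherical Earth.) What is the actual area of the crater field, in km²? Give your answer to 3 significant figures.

43900 km²

The Mercator projection is conformal; its linear scale factor is the same in every direction and equals sec φ = 1/cos φ.
Areal scale = k² = sec²φ = 1/cos²(50.8°) = 1/0.6320² = 2.503.
True area = apparent / (areal scale) = 110000 / 2.503 ≈ 43900 km².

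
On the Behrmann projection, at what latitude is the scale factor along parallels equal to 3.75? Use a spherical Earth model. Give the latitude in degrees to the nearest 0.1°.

The Behrmann projection is cylindrical equal-area with φ₀ = 30°. For cylindrical equal-area with standard parallel φ₀, h = cos φ / cos φ₀ and k = cos φ₀ / cos φ, so h·k = 1.
k = cos φ₀ / cos φ = 3.75  ⇒  cos φ = cos 30° / 3.75 = 0.2309.
φ = arccos(0.2309) ≈ 76.6°.

76.6°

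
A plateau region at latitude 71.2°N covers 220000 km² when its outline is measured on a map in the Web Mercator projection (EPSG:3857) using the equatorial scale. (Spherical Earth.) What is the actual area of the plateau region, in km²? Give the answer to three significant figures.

22800 km²

For Mercator, h = k = sec φ (a conformal cylindrical projection has a single point scale, 1/cos φ).
Areal scale = k² = sec²φ = 1/cos²(71.2°) = 1/0.3223² = 9.629.
True area = apparent / (areal scale) = 220000 / 9.629 ≈ 22800 km².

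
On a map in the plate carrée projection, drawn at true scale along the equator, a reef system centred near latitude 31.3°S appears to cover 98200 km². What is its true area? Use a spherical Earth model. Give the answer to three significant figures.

83900 km²

Plate carrée maps x = Rλ, y = Rφ. The meridian scale is h = 1 and the parallel scale is k = 1/cos φ = sec φ.
Areal scale = h·k = 1 × sec φ; at 31.3°, h = 1.000, k = 1.170, so h·k = 1.170.
True area = apparent / (areal scale) = 98200 / 1.170 ≈ 83900 km².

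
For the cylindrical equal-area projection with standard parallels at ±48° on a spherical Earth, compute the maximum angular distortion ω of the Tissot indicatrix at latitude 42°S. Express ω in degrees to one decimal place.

Cylindrical equal-area (φ₀ = 48°): h = cos φ / cos 48° along meridians, k = cos 48° / cos φ along parallels; h·k = 1.
At 42°: h = 1.111, k = 0.9004; principal scales a = 1.111, b = 0.9004.
sin(ω/2) = (a − b)/(a + b) = 0.2102/2.011 = 0.1045, so ω = 2 arcsin(0.1045) ≈ 12.0°.

12.0°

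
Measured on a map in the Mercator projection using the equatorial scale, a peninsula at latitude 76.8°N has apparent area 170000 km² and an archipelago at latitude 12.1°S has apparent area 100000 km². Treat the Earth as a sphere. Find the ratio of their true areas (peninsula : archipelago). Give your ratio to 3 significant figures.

0.0927

Mercator's areal exaggeration is sec²φ; hence true area = (apparent area) · cos²φ.
True area of peninsula: 170000 × cos²(76.8°) = 170000 × 0.05214 = 8865 km².
True area of archipelago: 100000 × cos²(12.1°) = 100000 × 0.9561 = 95610 km².
Ratio = 8865 / 95610 ≈ 0.0927.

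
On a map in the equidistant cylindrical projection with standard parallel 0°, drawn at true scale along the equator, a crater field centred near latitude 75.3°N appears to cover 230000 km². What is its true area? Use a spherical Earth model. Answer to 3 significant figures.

For the equirectangular projection with φ₀ = 0 (plate carrée), h = 1 along meridians and k = sec φ along parallels.
Areal scale = h·k = 1 × sec φ; at 75.3°, h = 1.000, k = 3.941, so h·k = 3.941.
True area = apparent / (areal scale) = 230000 / 3.941 ≈ 58400 km².

58400 km²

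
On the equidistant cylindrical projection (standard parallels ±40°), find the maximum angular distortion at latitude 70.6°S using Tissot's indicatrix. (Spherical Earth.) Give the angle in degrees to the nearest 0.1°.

With standard parallel φ₀ = 40°, the equirectangular projection gives x = Rλ cos φ₀, y = Rφ, so h = 1 and k = cos 40° / cos φ.
At 70.6°: h = 1.000, k = 2.306; principal scales a = 2.306, b = 1.000.
sin(ω/2) = (a − b)/(a + b) = 1.306/3.306 = 0.3951, so ω = 2 arcsin(0.3951) ≈ 46.5°.

46.5°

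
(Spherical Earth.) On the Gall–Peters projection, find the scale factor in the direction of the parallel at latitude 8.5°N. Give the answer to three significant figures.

The Gall–Peters projection is cylindrical equal-area with φ₀ = 45°. A cylindrical equal-area projection with standard parallel φ₀ has meridian scale h = cos φ / cos φ₀ and parallel scale k = cos φ₀ / cos φ (so areas are preserved, h·k = 1).
k = cos 45° / cos 8.5° = 0.7071/0.9890 = 0.7150.

0.715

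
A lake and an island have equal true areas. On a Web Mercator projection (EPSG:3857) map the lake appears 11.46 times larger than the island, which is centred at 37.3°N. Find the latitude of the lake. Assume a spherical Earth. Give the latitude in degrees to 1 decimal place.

On Mercator, (apparent₁)/(apparent₂) = sec²φ₁ / sec²φ₂ when true areas are equal.
cos²φ₂ / cos²φ₁ = 11.46  ⇒  cos φ₁ = cos 37.3° / √11.46 = 0.7955/3.385 = 0.2350.
φ₁ = arccos(0.2350) ≈ 76.4°.

76.4°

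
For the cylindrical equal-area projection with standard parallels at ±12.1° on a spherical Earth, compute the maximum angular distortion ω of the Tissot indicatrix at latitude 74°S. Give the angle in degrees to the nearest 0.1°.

117.0°

A cylindrical equal-area projection with standard parallel φ₀ has meridian scale h = cos φ / cos φ₀ and parallel scale k = cos φ₀ / cos φ (so areas are preserved, h·k = 1).
At 74°: h = 0.2819, k = 3.547; principal scales a = 3.547, b = 0.2819.
sin(ω/2) = (a − b)/(a + b) = 3.265/3.829 = 0.8528, so ω = 2 arcsin(0.8528) ≈ 117.0°.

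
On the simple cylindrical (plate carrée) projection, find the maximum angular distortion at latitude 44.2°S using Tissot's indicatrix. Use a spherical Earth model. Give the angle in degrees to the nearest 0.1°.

For the equirectangular projection with φ₀ = 0 (plate carrée), h = 1 along meridians and k = sec φ along parallels.
At 44.2°: h = 1.000, k = 1.395; principal scales a = 1.395, b = 1.000.
sin(ω/2) = (a − b)/(a + b) = 0.3949/2.395 = 0.1649, so ω = 2 arcsin(0.1649) ≈ 19.0°.

19.0°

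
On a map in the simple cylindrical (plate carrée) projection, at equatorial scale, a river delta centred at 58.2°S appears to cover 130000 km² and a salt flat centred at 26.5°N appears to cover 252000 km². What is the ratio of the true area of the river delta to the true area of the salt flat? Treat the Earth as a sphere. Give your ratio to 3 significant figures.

On the plate carrée, areal scale = h·k = 1 × sec φ, so true area = apparent × cos φ.
True area of river delta: 130000 × cos(58.2°) = 130000 × 0.5270 = 68500 km².
True area of salt flat: 252000 × cos(26.5°) = 252000 × 0.8949 = 225500 km².
Ratio = 68500 / 225500 ≈ 0.304.

0.304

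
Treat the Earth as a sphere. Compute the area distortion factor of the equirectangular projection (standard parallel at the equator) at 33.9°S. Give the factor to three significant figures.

1.20

In the plate carrée (x = Rλ, y = Rφ), meridians are true-scale (h = 1) and parallels are stretched by k = sec φ.
Areal scale = h·k = 1 × sec φ; at 33.9°, h = 1.000, k = 1.205, so h·k = 1.205.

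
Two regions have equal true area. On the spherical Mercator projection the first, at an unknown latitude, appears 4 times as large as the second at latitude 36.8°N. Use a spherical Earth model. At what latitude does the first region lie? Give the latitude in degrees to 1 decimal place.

66.4°

For equal true areas on Mercator, apparent areas scale as sec²φ, so the ratio is cos²φ₂ / cos²φ₁.
cos²φ₂ / cos²φ₁ = 4  ⇒  cos φ₁ = cos 36.8° / √4 = 0.8007/2.000 = 0.4004.
φ₁ = arccos(0.4004) ≈ 66.4°.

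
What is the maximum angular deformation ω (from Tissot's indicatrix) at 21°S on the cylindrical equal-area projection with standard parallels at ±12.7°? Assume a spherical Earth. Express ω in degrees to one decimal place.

For cylindrical equal-area with standard parallel φ₀, h = cos φ / cos φ₀ and k = cos φ₀ / cos φ, so h·k = 1.
At 21°: h = 0.9570, k = 1.045; principal scales a = 1.045, b = 0.9570.
sin(ω/2) = (a − b)/(a + b) = 0.08795/2.002 = 0.04393, so ω = 2 arcsin(0.04393) ≈ 5.0°.

5.0°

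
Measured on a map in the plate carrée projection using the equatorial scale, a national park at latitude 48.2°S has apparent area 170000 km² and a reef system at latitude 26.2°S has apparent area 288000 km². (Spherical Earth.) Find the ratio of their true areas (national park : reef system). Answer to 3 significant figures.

0.438

On the plate carrée, areal scale = h·k = 1 × sec φ, so true area = apparent × cos φ.
True area of national park: 170000 × cos(48.2°) = 170000 × 0.6665 = 113300 km².
True area of reef system: 288000 × cos(26.2°) = 288000 × 0.8973 = 258400 km².
Ratio = 113300 / 258400 ≈ 0.438.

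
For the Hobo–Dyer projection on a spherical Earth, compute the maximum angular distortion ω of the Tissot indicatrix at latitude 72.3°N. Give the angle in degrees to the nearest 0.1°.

The Hobo–Dyer projection is cylindrical equal-area with φ₀ = 37.5°. Cylindrical equal-area (φ₀ = 37.5°): h = cos φ / cos 37.5° along meridians, k = cos 37.5° / cos φ along parallels; h·k = 1.
At 72.3°: h = 0.3832, k = 2.609; principal scales a = 2.609, b = 0.3832.
sin(ω/2) = (a − b)/(a + b) = 2.226/2.993 = 0.7439, so ω = 2 arcsin(0.7439) ≈ 96.1°.

96.1°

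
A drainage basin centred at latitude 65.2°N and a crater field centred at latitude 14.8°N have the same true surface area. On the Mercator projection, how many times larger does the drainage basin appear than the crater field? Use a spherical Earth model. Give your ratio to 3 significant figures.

5.31

On Mercator, area is exaggerated by sec²φ = 1/cos²φ.
At 65.2°: sec²(65.2°) = 1/0.4195² = 5.684.
At 14.8°: sec²(14.8°) = 1/0.9668² = 1.070.
Ratio = 5.684/1.070 = cos²(14.8°)/cos²(65.2°) ≈ 5.31.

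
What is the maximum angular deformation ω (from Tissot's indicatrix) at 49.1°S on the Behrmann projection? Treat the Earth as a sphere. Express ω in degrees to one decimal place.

31.6°

The Behrmann projection is cylindrical equal-area with φ₀ = 30°. Cylindrical equal-area (φ₀ = 30°): h = cos φ / cos 30° along meridians, k = cos 30° / cos φ along parallels; h·k = 1.
At 49.1°: h = 0.7560, k = 1.323; principal scales a = 1.323, b = 0.7560.
sin(ω/2) = (a − b)/(a + b) = 0.5667/2.079 = 0.2726, so ω = 2 arcsin(0.2726) ≈ 31.6°.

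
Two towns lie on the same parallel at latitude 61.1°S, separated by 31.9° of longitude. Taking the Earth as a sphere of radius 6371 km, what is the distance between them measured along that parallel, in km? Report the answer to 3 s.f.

1710 km

Arc length along a parallel = R cos φ · Δλ (with Δλ in radians).
= 6371 × cos 61.1° × (31.9° × π/180) = 6371 × 0.4833 × 0.5568 ≈ 1710 km.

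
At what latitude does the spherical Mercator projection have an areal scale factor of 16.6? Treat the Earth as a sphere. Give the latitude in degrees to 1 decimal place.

Mercator areal scale is sec²φ.
sec²φ = 16.6  ⇒  cos²φ = 0.06024  ⇒  cos φ = 0.2454.
φ = arccos(0.2454) ≈ 75.8°.

75.8°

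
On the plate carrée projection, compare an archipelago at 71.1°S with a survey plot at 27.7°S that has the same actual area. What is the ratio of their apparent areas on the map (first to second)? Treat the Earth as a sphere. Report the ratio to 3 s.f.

2.73

In the plate carrée (x = Rλ, y = Rφ), meridians are true-scale (h = 1) and parallels are stretched by k = sec φ.
Areal scale at 71.1°: h·k = 1.000 × 3.087 = 3.087.
Areal scale at 27.7°: h·k = 1.000 × 1.129 = 1.129.
Ratio = 3.087/1.129 ≈ 2.73.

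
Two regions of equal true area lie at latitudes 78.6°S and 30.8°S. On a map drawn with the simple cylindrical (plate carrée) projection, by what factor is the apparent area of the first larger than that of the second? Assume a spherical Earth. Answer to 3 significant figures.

Plate carrée maps x = Rλ, y = Rφ. The meridian scale is h = 1 and the parallel scale is k = 1/cos φ = sec φ.
Areal scale at 78.6°: h·k = 1.000 × 5.059 = 5.059.
Areal scale at 30.8°: h·k = 1.000 × 1.164 = 1.164.
Ratio = 5.059/1.164 ≈ 4.35.

4.35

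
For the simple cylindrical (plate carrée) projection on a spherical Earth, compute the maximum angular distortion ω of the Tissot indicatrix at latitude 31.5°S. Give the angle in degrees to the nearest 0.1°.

In the plate carrée (x = Rλ, y = Rφ), meridians are true-scale (h = 1) and parallels are stretched by k = sec φ.
At 31.5°: h = 1.000, k = 1.173; principal scales a = 1.173, b = 1.000.
sin(ω/2) = (a − b)/(a + b) = 0.1728/2.173 = 0.07954, so ω = 2 arcsin(0.07954) ≈ 9.1°.

9.1°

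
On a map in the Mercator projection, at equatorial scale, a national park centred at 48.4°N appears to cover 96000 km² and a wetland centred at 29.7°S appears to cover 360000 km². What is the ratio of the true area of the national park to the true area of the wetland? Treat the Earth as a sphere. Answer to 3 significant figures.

0.156

Mercator's areal exaggeration is sec²φ; hence true area = (apparent area) · cos²φ.
True area of national park: 96000 × cos²(48.4°) = 96000 × 0.4408 = 42320 km².
True area of wetland: 360000 × cos²(29.7°) = 360000 × 0.7545 = 271600 km².
Ratio = 42320 / 271600 ≈ 0.156.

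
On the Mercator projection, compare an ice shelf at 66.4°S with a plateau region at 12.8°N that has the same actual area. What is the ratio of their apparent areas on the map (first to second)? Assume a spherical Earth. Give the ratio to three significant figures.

5.93

Mercator is conformal with k = sec φ, so areal scale = k² = sec²φ.
At 66.4°: sec²(66.4°) = 1/0.4003² = 6.239.
At 12.8°: sec²(12.8°) = 1/0.9751² = 1.052.
Ratio = 6.239/1.052 = cos²(12.8°)/cos²(66.4°) ≈ 5.93.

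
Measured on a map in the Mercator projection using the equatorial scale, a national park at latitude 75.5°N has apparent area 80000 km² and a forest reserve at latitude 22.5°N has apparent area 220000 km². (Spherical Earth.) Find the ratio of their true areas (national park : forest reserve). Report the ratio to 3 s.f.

0.0267

Since Mercator area scale is 1/cos²φ, the true area equals the apparent area multiplied by cos²φ.
True area of national park: 80000 × cos²(75.5°) = 80000 × 0.06269 = 5015 km².
True area of forest reserve: 220000 × cos²(22.5°) = 220000 × 0.8536 = 187800 km².
Ratio = 5015 / 187800 ≈ 0.0267.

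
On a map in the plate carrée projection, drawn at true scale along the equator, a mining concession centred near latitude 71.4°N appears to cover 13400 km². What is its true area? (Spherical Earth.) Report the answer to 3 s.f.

4270 km²

In the plate carrée (x = Rλ, y = Rφ), meridians are true-scale (h = 1) and parallels are stretched by k = sec φ.
Areal scale = h·k = 1 × sec φ; at 71.4°, h = 1.000, k = 3.135, so h·k = 3.135.
True area = apparent / (areal scale) = 13400 / 3.135 ≈ 4270 km².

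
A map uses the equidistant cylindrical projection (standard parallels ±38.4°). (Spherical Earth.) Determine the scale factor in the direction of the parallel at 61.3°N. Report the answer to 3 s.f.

1.63

With standard parallel φ₀ = 38.4°, the equirectangular projection gives x = Rλ cos φ₀, y = Rφ, so h = 1 and k = cos 38.4° / cos φ.
k = cos 38.4° / cos 61.3° = 0.7837/0.4802 = 1.632.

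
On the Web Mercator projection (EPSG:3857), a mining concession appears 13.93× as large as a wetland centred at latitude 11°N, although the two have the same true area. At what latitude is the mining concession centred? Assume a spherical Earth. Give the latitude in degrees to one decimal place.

Mercator areal scale is sec²φ, so apparent-area ratio = sec²φ₁ / sec²φ₂ = cos²φ₂ / cos²φ₁.
cos²φ₂ / cos²φ₁ = 13.93  ⇒  cos φ₁ = cos 11° / √13.93 = 0.9816/3.732 = 0.2630.
φ₁ = arccos(0.2630) ≈ 74.8°.

74.8°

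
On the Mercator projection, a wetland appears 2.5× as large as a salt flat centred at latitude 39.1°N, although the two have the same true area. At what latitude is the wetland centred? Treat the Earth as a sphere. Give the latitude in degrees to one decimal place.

60.6°

On Mercator, (apparent₁)/(apparent₂) = sec²φ₁ / sec²φ₂ when true areas are equal.
cos²φ₂ / cos²φ₁ = 2.5  ⇒  cos φ₁ = cos 39.1° / √2.5 = 0.7760/1.581 = 0.4908.
φ₁ = arccos(0.4908) ≈ 60.6°.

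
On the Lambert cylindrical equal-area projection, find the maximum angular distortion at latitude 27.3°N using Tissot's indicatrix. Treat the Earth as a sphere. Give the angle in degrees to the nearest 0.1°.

The Lambert cylindrical equal-area projection is the cylindrical equal-area projection with its standard parallel at the equator (φ₀ = 0). Cylindrical equal-area (φ₀ = 0°): h = cos φ / cos 0° along meridians, k = cos 0° / cos φ along parallels; h·k = 1.
At 27.3°: h = 0.8886, k = 1.125; principal scales a = 1.125, b = 0.8886.
sin(ω/2) = (a − b)/(a + b) = 0.2367/2.014 = 0.1175, so ω = 2 arcsin(0.1175) ≈ 13.5°.

13.5°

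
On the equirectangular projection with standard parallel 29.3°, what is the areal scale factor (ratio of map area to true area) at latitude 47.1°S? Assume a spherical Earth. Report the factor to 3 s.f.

With standard parallel φ₀ = 29.3°, the equirectangular projection gives x = Rλ cos φ₀, y = Rφ, so h = 1 and k = cos 29.3° / cos φ.
Areal scale = h·k = 1 × cos φ₀ / cos φ; at 47.1°, h = 1.000, k = 1.281, so h·k = 1.281.

1.28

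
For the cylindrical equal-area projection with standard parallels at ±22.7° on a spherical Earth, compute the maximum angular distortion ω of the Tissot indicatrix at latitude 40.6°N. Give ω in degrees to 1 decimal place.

A cylindrical equal-area projection with standard parallel φ₀ has meridian scale h = cos φ / cos φ₀ and parallel scale k = cos φ₀ / cos φ (so areas are preserved, h·k = 1).
At 40.6°: h = 0.8230, k = 1.215; principal scales a = 1.215, b = 0.8230.
sin(ω/2) = (a − b)/(a + b) = 0.3920/2.038 = 0.1923, so ω = 2 arcsin(0.1923) ≈ 22.2°.

22.2°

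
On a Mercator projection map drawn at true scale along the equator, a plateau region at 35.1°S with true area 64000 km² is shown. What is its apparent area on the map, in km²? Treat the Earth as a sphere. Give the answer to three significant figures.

Mercator is conformal, so the point scale is isotropic: h = k = sec φ = 1/cos φ.
Areal scale = k² = sec²φ = 1/cos²(35.1°) = 1/0.8181² = 1.494.
Apparent area = 64000 × 1.494 ≈ 95600 km².

95600 km²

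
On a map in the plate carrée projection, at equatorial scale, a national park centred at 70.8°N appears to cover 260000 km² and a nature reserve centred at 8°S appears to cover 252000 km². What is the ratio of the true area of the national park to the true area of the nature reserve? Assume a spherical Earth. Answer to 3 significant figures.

0.343

Plate carrée has h = 1 and k = sec φ, giving areal scale sec φ; true area = (apparent area) · cos φ.
True area of national park: 260000 × cos(70.8°) = 260000 × 0.3289 = 85510 km².
True area of nature reserve: 252000 × cos(8°) = 252000 × 0.9903 = 249500 km².
Ratio = 85510 / 249500 ≈ 0.343.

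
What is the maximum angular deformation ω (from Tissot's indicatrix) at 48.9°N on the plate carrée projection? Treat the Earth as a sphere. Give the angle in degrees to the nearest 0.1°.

In the plate carrée (x = Rλ, y = Rφ), meridians are true-scale (h = 1) and parallels are stretched by k = sec φ.
At 48.9°: h = 1.000, k = 1.521; principal scales a = 1.521, b = 1.000.
sin(ω/2) = (a − b)/(a + b) = 0.5212/2.521 = 0.2067, so ω = 2 arcsin(0.2067) ≈ 23.9°.

23.9°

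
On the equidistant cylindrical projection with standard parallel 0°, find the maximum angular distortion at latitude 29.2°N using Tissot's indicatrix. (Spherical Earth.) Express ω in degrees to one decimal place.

For the equirectangular projection with φ₀ = 0 (plate carrée), h = 1 along meridians and k = sec φ along parallels.
At 29.2°: h = 1.000, k = 1.146; principal scales a = 1.146, b = 1.000.
sin(ω/2) = (a − b)/(a + b) = 0.1456/2.146 = 0.06785, so ω = 2 arcsin(0.06785) ≈ 7.8°.

7.8°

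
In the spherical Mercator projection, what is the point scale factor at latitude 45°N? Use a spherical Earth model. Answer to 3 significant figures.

1.41

The Mercator projection is conformal; its linear scale factor is the same in every direction and equals sec φ = 1/cos φ.
k = 1/cos 45° = 1/0.7071 = 1.414.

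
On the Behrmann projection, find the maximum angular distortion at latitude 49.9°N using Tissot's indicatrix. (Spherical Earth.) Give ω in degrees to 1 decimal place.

33.4°

Behrmann is a cylindrical equal-area projection with standard parallels at ±30°. Cylindrical equal-area (φ₀ = 30°): h = cos φ / cos 30° along meridians, k = cos 30° / cos φ along parallels; h·k = 1.
At 49.9°: h = 0.7438, k = 1.345; principal scales a = 1.345, b = 0.7438.
sin(ω/2) = (a − b)/(a + b) = 0.6007/2.088 = 0.2877, so ω = 2 arcsin(0.2877) ≈ 33.4°.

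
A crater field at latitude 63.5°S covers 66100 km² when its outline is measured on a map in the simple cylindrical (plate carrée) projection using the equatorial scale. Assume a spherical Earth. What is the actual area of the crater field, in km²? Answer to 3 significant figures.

29500 km²

For the equirectangular projection with φ₀ = 0 (plate carrée), h = 1 along meridians and k = sec φ along parallels.
Areal scale = h·k = 1 × sec φ; at 63.5°, h = 1.000, k = 2.241, so h·k = 2.241.
True area = apparent / (areal scale) = 66100 / 2.241 ≈ 29500 km².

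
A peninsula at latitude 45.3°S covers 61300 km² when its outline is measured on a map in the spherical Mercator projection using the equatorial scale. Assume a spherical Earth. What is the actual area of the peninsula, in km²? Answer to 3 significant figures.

30300 km²

Mercator is conformal, so the point scale is isotropic: h = k = sec φ = 1/cos φ.
Areal scale = k² = sec²φ = 1/cos²(45.3°) = 1/0.7034² = 2.021.
True area = apparent / (areal scale) = 61300 / 2.021 ≈ 30300 km².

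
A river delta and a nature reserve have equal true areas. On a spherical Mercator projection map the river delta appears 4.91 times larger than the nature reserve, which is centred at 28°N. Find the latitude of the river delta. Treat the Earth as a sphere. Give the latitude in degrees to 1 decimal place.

66.5°

For equal true areas on Mercator, apparent areas scale as sec²φ, so the ratio is cos²φ₂ / cos²φ₁.
cos²φ₂ / cos²φ₁ = 4.91  ⇒  cos φ₁ = cos 28° / √4.91 = 0.8829/2.216 = 0.3985.
φ₁ = arccos(0.3985) ≈ 66.5°.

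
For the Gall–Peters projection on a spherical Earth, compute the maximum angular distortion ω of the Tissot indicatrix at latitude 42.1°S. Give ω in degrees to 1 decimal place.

Gall–Peters is a cylindrical equal-area projection with standard parallels at ±45°. For cylindrical equal-area with standard parallel φ₀, h = cos φ / cos φ₀ and k = cos φ₀ / cos φ, so h·k = 1.
At 42.1°: h = 1.049, k = 0.9530; principal scales a = 1.049, b = 0.9530.
sin(ω/2) = (a − b)/(a + b) = 0.09631/2.002 = 0.04810, so ω = 2 arcsin(0.04810) ≈ 5.5°.

5.5°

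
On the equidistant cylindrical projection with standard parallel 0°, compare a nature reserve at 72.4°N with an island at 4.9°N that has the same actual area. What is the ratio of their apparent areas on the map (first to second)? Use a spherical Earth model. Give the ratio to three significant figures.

3.30

For the equirectangular projection with φ₀ = 0 (plate carrée), h = 1 along meridians and k = sec φ along parallels.
Areal scale at 72.4°: h·k = 1.000 × 3.307 = 3.307.
Areal scale at 4.9°: h·k = 1.000 × 1.004 = 1.004.
Ratio = 3.307/1.004 ≈ 3.30.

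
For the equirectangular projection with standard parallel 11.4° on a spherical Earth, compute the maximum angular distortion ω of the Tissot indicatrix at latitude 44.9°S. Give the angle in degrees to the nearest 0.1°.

The equidistant cylindrical projection with φ₀ = 11.4° has h = 1 (meridians true) and k = cos φ₀ / cos φ along parallels.
At 44.9°: h = 1.000, k = 1.384; principal scales a = 1.384, b = 1.000.
sin(ω/2) = (a − b)/(a + b) = 0.3839/2.384 = 0.1610, so ω = 2 arcsin(0.1610) ≈ 18.5°.

18.5°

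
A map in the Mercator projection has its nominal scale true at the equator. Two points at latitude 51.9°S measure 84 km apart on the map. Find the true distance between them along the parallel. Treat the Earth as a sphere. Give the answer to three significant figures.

The Mercator projection is conformal; its linear scale factor is the same in every direction and equals sec φ = 1/cos φ.
Along the parallel at 51.9°, map distances are exaggerated by k = sec 51.9° = 1.621.
True distance = 84 / 1.621 = 84 × cos 51.9° ≈ 51.8 km.

51.8 km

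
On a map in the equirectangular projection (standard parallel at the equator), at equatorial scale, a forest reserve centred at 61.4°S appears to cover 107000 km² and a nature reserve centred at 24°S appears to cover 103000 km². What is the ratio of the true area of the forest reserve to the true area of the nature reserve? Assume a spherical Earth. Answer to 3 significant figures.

0.544

Plate carrée has h = 1 and k = sec φ, giving areal scale sec φ; true area = (apparent area) · cos φ.
True area of forest reserve: 107000 × cos(61.4°) = 107000 × 0.4787 = 51220 km².
True area of nature reserve: 103000 × cos(24°) = 103000 × 0.9135 = 94100 km².
Ratio = 51220 / 94100 ≈ 0.544.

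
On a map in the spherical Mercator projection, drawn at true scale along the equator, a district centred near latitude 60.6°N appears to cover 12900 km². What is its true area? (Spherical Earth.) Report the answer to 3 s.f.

For Mercator, h = k = sec φ (a conformal cylindrical projection has a single point scale, 1/cos φ).
Areal scale = k² = sec²φ = 1/cos²(60.6°) = 1/0.4909² = 4.150.
True area = apparent / (areal scale) = 12900 / 4.150 ≈ 3110 km².

3110 km²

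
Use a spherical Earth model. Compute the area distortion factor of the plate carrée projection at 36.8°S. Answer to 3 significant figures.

1.25

For the equirectangular projection with φ₀ = 0 (plate carrée), h = 1 along meridians and k = sec φ along parallels.
Areal scale = h·k = 1 × sec φ; at 36.8°, h = 1.000, k = 1.249, so h·k = 1.249.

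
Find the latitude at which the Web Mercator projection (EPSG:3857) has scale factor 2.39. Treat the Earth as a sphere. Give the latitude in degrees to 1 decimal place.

65.3°

Mercator scale is k = sec φ = 1/cos φ.
1/cos φ = 2.39  ⇒  cos φ = 0.4184  ⇒  φ = arccos(0.4184) ≈ 65.3°.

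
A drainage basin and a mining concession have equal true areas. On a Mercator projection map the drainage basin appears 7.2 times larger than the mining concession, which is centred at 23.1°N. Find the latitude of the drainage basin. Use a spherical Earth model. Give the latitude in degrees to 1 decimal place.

70.0°

For equal true areas on Mercator, apparent areas scale as sec²φ, so the ratio is cos²φ₂ / cos²φ₁.
cos²φ₂ / cos²φ₁ = 7.2  ⇒  cos φ₁ = cos 23.1° / √7.2 = 0.9198/2.683 = 0.3428.
φ₁ = arccos(0.3428) ≈ 70.0°.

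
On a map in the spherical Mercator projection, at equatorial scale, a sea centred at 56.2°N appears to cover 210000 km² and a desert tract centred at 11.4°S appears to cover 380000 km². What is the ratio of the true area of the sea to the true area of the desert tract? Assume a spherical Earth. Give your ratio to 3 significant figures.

Since Mercator area scale is 1/cos²φ, the true area equals the apparent area multiplied by cos²φ.
True area of sea: 210000 × cos²(56.2°) = 210000 × 0.3095 = 64990 km².
True area of desert tract: 380000 × cos²(11.4°) = 380000 × 0.9609 = 365200 km².
Ratio = 64990 / 365200 ≈ 0.178.

0.178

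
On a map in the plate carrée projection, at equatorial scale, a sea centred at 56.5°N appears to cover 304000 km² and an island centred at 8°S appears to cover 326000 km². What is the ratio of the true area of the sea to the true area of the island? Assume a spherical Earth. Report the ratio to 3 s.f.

On the plate carrée, areal scale = h·k = 1 × sec φ, so true area = apparent × cos φ.
True area of sea: 304000 × cos(56.5°) = 304000 × 0.5519 = 167800 km².
True area of island: 326000 × cos(8°) = 326000 × 0.9903 = 322800 km².
Ratio = 167800 / 322800 ≈ 0.520.

0.520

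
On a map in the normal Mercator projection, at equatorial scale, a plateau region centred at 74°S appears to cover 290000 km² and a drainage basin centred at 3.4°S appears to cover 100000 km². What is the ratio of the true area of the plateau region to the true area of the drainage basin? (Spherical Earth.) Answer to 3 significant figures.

On Mercator the areal scale is sec²φ, so true area = apparent × cos²φ.
True area of plateau region: 290000 × cos²(74°) = 290000 × 0.07598 = 22030 km².
True area of drainage basin: 100000 × cos²(3.4°) = 100000 × 0.9965 = 99650 km².
Ratio = 22030 / 99650 ≈ 0.221.

0.221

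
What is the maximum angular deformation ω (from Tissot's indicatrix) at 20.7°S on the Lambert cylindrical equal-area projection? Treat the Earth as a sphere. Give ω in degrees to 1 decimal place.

7.6°

The Lambert cylindrical equal-area projection is the cylindrical equal-area projection with its standard parallel at the equator (φ₀ = 0). Cylindrical equal-area (φ₀ = 0°): h = cos φ / cos 0° along meridians, k = cos 0° / cos φ along parallels; h·k = 1.
At 20.7°: h = 0.9354, k = 1.069; principal scales a = 1.069, b = 0.9354.
sin(ω/2) = (a − b)/(a + b) = 0.1336/2.004 = 0.06664, so ω = 2 arcsin(0.06664) ≈ 7.6°.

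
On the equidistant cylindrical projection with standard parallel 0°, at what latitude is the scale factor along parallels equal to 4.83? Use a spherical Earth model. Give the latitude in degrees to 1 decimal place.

78.1°

Plate carrée: h = 1, k = sec φ along parallels.
sec φ = 4.83  ⇒  cos φ = 0.2070  ⇒  φ ≈ 78.1°.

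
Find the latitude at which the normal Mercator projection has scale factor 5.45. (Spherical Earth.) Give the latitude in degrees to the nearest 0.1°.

Mercator scale is k = sec φ = 1/cos φ.
1/cos φ = 5.45  ⇒  cos φ = 0.1835  ⇒  φ = arccos(0.1835) ≈ 79.4°.

79.4°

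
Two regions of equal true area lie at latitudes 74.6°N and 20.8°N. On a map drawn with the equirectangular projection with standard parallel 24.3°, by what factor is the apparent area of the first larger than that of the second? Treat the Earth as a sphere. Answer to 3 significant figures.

In the equirectangular projection with standard parallel φ₀ = 24.3° (x = Rλ cos φ₀, y = Rφ), meridians are true-scale (h = 1) and the parallel scale is k = cos φ₀ / cos φ.
Areal scale at 74.6°: h·k = 1.000 × 3.432 = 3.432.
Areal scale at 20.8°: h·k = 1.000 × 0.9749 = 0.9749.
Ratio = 3.432/0.9749 ≈ 3.52.

3.52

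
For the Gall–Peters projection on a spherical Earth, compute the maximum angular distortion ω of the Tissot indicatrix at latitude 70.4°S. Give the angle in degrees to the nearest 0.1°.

78.5°

Gall–Peters is a cylindrical equal-area projection with standard parallels at ±45°. Cylindrical equal-area (φ₀ = 45°): h = cos φ / cos 45° along meridians, k = cos 45° / cos φ along parallels; h·k = 1.
At 70.4°: h = 0.4744, k = 2.108; principal scales a = 2.108, b = 0.4744.
sin(ω/2) = (a − b)/(a + b) = 1.634/2.582 = 0.6326, so ω = 2 arcsin(0.6326) ≈ 78.5°.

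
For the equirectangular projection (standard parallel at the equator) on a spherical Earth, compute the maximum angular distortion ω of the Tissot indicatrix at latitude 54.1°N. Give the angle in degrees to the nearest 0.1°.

Plate carrée maps x = Rλ, y = Rφ. The meridian scale is h = 1 and the parallel scale is k = 1/cos φ = sec φ.
At 54.1°: h = 1.000, k = 1.705; principal scales a = 1.705, b = 1.000.
sin(ω/2) = (a − b)/(a + b) = 0.7054/2.705 = 0.2607, so ω = 2 arcsin(0.2607) ≈ 30.2°.

30.2°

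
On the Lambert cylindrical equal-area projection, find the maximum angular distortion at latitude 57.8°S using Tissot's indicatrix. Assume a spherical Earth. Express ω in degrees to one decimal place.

The Lambert cylindrical equal-area projection is the cylindrical equal-area projection with its standard parallel at the equator (φ₀ = 0). A cylindrical equal-area projection with standard parallel φ₀ has meridian scale h = cos φ / cos φ₀ and parallel scale k = cos φ₀ / cos φ (so areas are preserved, h·k = 1).
At 57.8°: h = 0.5329, k = 1.877; principal scales a = 1.877, b = 0.5329.
sin(ω/2) = (a − b)/(a + b) = 1.344/2.409 = 0.5577, so ω = 2 arcsin(0.5577) ≈ 67.8°.

67.8°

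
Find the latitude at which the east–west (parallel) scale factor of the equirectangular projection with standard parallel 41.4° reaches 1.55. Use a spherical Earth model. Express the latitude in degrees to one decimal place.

61.1°

In the equirectangular projection with standard parallel φ₀ = 41.4° (x = Rλ cos φ₀, y = Rφ), meridians are true-scale (h = 1) and the parallel scale is k = cos φ₀ / cos φ.
k = cos φ₀ / cos φ = 1.55  ⇒  cos φ = cos 41.4° / 1.55 = 0.4839.
φ = arccos(0.4839) ≈ 61.1°.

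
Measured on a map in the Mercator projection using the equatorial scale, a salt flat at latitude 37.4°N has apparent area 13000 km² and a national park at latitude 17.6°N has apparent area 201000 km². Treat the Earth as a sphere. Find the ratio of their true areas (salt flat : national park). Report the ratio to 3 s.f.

0.0449

On Mercator the areal scale is sec²φ, so true area = apparent × cos²φ.
True area of salt flat: 13000 × cos²(37.4°) = 13000 × 0.6311 = 8204 km².
True area of national park: 201000 × cos²(17.6°) = 201000 × 0.9086 = 182600 km².
Ratio = 8204 / 182600 ≈ 0.0449.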